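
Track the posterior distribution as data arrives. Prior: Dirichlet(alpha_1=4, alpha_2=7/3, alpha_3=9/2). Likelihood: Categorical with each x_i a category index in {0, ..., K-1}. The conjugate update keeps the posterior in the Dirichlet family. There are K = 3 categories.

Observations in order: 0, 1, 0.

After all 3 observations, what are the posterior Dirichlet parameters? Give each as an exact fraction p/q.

obs 1: x=0 → posterior Dirichlet(5, 7/3, 9/2)
obs 2: x=1 → posterior Dirichlet(5, 10/3, 9/2)
obs 3: x=0 → posterior Dirichlet(6, 10/3, 9/2)

alpha_1=6, alpha_2=10/3, alpha_3=9/2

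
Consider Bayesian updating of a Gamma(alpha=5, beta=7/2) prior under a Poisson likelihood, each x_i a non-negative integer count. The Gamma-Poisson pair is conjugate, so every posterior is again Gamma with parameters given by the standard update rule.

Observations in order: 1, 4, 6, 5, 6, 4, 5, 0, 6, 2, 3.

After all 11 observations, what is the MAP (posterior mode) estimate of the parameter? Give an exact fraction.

obs 1: x=1 → posterior Gamma(6, 9/2)
obs 2: x=4 → posterior Gamma(10, 11/2)
obs 3: x=6 → posterior Gamma(16, 13/2)
obs 4: x=5 → posterior Gamma(21, 15/2)
obs 5: x=6 → posterior Gamma(27, 17/2)
obs 6: x=4 → posterior Gamma(31, 19/2)
obs 7: x=5 → posterior Gamma(36, 21/2)
obs 8: x=0 → posterior Gamma(36, 23/2)
obs 9: x=6 → posterior Gamma(42, 25/2)
obs 10: x=2 → posterior Gamma(44, 27/2)
obs 11: x=3 → posterior Gamma(47, 29/2)

92/29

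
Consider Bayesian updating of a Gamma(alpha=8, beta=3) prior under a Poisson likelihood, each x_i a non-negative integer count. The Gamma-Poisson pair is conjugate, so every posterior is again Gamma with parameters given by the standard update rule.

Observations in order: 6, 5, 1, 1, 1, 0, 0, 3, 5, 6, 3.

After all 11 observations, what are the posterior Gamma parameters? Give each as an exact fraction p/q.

obs 1: x=6 → posterior Gamma(14, 4)
obs 2: x=5 → posterior Gamma(19, 5)
obs 3: x=1 → posterior Gamma(20, 6)
obs 4: x=1 → posterior Gamma(21, 7)
obs 5: x=1 → posterior Gamma(22, 8)
obs 6: x=0 → posterior Gamma(22, 9)
obs 7: x=0 → posterior Gamma(22, 10)
obs 8: x=3 → posterior Gamma(25, 11)
obs 9: x=5 → posterior Gamma(30, 12)
obs 10: x=6 → posterior Gamma(36, 13)
obs 11: x=3 → posterior Gamma(39, 14)

alpha=39, beta=14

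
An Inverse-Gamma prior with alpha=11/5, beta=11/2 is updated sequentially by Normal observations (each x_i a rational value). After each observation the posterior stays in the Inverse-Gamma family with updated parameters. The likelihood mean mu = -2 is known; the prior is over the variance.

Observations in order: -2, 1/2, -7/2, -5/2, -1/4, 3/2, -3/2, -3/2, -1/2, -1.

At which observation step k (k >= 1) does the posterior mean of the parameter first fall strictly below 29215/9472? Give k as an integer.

obs 1: x=-2 → posterior Inverse-Gamma(27/10, 11/2)
obs 2: x=1/2 → posterior Inverse-Gamma(16/5, 69/8)
obs 3: x=-7/2 → posterior Inverse-Gamma(37/10, 39/4)
obs 4: x=-5/2 → posterior Inverse-Gamma(21/5, 79/8)
obs 5: x=-1/4 → posterior Inverse-Gamma(47/10, 365/32)
obs 6: x=3/2 → posterior Inverse-Gamma(26/5, 561/32)
obs 7: x=-3/2 → posterior Inverse-Gamma(57/10, 565/32)
obs 8: x=-3/2 → posterior Inverse-Gamma(31/5, 569/32)
obs 9: x=-1/2 → posterior Inverse-Gamma(67/10, 605/32)
obs 10: x=-1 → posterior Inverse-Gamma(36/5, 621/32)

k = 5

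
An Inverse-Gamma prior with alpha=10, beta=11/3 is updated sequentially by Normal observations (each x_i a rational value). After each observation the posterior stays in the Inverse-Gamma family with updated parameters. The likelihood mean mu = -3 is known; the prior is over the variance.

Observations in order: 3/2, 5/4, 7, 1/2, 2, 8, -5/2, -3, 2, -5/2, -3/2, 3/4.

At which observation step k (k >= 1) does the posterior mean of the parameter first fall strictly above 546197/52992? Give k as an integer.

k = 6

obs 1: x=3/2 → posterior Inverse-Gamma(21/2, 331/24)
obs 2: x=5/4 → posterior Inverse-Gamma(11, 2191/96)
obs 3: x=7 → posterior Inverse-Gamma(23/2, 6991/96)
obs 4: x=1/2 → posterior Inverse-Gamma(12, 7579/96)
obs 5: x=2 → posterior Inverse-Gamma(25/2, 8779/96)
obs 6: x=8 → posterior Inverse-Gamma(13, 14587/96)
obs 7: x=-5/2 → posterior Inverse-Gamma(27/2, 14599/96)
obs 8: x=-3 → posterior Inverse-Gamma(14, 14599/96)
obs 9: x=2 → posterior Inverse-Gamma(29/2, 15799/96)
obs 10: x=-5/2 → posterior Inverse-Gamma(15, 15811/96)
obs 11: x=-3/2 → posterior Inverse-Gamma(31/2, 15919/96)
obs 12: x=3/4 → posterior Inverse-Gamma(16, 8297/48)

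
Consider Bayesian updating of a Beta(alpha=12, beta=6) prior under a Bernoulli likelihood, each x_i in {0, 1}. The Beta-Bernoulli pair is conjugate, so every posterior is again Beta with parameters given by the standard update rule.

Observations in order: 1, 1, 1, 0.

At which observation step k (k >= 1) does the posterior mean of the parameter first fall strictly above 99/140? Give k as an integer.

k = 3

obs 1: x=1 → posterior Beta(13, 6)
obs 2: x=1 → posterior Beta(14, 6)
obs 3: x=1 → posterior Beta(15, 6)
obs 4: x=0 → posterior Beta(15, 7)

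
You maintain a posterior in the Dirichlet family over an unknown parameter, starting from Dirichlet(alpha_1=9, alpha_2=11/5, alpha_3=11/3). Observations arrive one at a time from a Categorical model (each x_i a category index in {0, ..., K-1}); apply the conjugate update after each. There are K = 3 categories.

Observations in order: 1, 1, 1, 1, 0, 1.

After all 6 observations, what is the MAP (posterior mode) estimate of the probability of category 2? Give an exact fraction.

obs 1: x=1 → posterior Dirichlet(9, 16/5, 11/3)
obs 2: x=1 → posterior Dirichlet(9, 21/5, 11/3)
obs 3: x=1 → posterior Dirichlet(9, 26/5, 11/3)
obs 4: x=1 → posterior Dirichlet(9, 31/5, 11/3)
obs 5: x=0 → posterior Dirichlet(10, 31/5, 11/3)
obs 6: x=1 → posterior Dirichlet(10, 36/5, 11/3)

10/67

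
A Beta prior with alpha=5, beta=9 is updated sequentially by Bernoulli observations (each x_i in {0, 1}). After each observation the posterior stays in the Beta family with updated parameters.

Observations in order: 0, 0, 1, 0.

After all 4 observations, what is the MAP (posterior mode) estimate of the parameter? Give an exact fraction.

5/16

obs 1: x=0 → posterior Beta(5, 10)
obs 2: x=0 → posterior Beta(5, 11)
obs 3: x=1 → posterior Beta(6, 11)
obs 4: x=0 → posterior Beta(6, 12)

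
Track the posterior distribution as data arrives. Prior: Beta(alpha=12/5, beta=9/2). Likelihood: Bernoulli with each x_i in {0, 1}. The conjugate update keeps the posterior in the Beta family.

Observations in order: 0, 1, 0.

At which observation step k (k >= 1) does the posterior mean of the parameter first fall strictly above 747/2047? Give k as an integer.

obs 1: x=0 → posterior Beta(12/5, 11/2)
obs 2: x=1 → posterior Beta(17/5, 11/2)
obs 3: x=0 → posterior Beta(17/5, 13/2)

k = 2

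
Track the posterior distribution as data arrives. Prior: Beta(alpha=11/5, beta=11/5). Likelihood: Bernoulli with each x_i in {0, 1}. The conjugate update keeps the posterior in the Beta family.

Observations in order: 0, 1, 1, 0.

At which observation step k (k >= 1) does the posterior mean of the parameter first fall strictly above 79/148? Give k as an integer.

k = 3

obs 1: x=0 → posterior Beta(11/5, 16/5)
obs 2: x=1 → posterior Beta(16/5, 16/5)
obs 3: x=1 → posterior Beta(21/5, 16/5)
obs 4: x=0 → posterior Beta(21/5, 21/5)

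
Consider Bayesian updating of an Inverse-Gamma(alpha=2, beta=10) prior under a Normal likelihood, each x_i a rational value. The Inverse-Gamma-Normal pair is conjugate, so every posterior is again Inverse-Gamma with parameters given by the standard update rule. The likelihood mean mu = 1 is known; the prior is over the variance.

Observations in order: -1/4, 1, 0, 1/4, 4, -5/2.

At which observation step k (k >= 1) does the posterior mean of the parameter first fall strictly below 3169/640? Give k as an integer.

k = 3

obs 1: x=-1/4 → posterior Inverse-Gamma(5/2, 345/32)
obs 2: x=1 → posterior Inverse-Gamma(3, 345/32)
obs 3: x=0 → posterior Inverse-Gamma(7/2, 361/32)
obs 4: x=1/4 → posterior Inverse-Gamma(4, 185/16)
obs 5: x=4 → posterior Inverse-Gamma(9/2, 257/16)
obs 6: x=-5/2 → posterior Inverse-Gamma(5, 355/16)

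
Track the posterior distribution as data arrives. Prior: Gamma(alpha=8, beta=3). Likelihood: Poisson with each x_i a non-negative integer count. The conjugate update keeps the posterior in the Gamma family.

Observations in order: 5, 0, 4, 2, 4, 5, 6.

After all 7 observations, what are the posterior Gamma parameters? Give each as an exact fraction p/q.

obs 1: x=5 → posterior Gamma(13, 4)
obs 2: x=0 → posterior Gamma(13, 5)
obs 3: x=4 → posterior Gamma(17, 6)
obs 4: x=2 → posterior Gamma(19, 7)
obs 5: x=4 → posterior Gamma(23, 8)
obs 6: x=5 → posterior Gamma(28, 9)
obs 7: x=6 → posterior Gamma(34, 10)

alpha=34, beta=10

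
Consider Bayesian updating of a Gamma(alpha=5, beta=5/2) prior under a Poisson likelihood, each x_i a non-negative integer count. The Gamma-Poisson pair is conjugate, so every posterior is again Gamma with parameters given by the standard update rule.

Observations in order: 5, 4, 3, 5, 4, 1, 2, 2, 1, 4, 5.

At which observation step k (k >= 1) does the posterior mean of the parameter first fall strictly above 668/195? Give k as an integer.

k = 5

obs 1: x=5 → posterior Gamma(10, 7/2)
obs 2: x=4 → posterior Gamma(14, 9/2)
obs 3: x=3 → posterior Gamma(17, 11/2)
obs 4: x=5 → posterior Gamma(22, 13/2)
obs 5: x=4 → posterior Gamma(26, 15/2)
obs 6: x=1 → posterior Gamma(27, 17/2)
obs 7: x=2 → posterior Gamma(29, 19/2)
obs 8: x=2 → posterior Gamma(31, 21/2)
obs 9: x=1 → posterior Gamma(32, 23/2)
obs 10: x=4 → posterior Gamma(36, 25/2)
obs 11: x=5 → posterior Gamma(41, 27/2)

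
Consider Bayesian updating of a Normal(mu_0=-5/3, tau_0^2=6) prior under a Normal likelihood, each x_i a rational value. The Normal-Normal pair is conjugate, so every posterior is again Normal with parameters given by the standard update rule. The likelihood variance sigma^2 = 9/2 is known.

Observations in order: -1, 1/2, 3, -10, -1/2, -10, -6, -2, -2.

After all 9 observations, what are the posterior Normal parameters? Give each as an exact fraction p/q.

obs 1: x=-1 → posterior Normal(-9/7, 18/7)
obs 2: x=1/2 → posterior Normal(-7/11, 18/11)
obs 3: x=3 → posterior Normal(1/3, 6/5)
obs 4: x=-10 → posterior Normal(-35/19, 18/19)
obs 5: x=-1/2 → posterior Normal(-37/23, 18/23)
obs 6: x=-10 → posterior Normal(-77/27, 2/3)
obs 7: x=-6 → posterior Normal(-101/31, 18/31)
obs 8: x=-2 → posterior Normal(-109/35, 18/35)
obs 9: x=-2 → posterior Normal(-3, 6/13)

mu_0=-3, tau_0^2=6/13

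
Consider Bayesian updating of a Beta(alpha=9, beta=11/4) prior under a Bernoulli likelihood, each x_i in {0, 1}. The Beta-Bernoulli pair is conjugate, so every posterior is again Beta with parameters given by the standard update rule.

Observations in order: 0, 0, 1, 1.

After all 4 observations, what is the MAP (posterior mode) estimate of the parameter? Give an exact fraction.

obs 1: x=0 → posterior Beta(9, 15/4)
obs 2: x=0 → posterior Beta(9, 19/4)
obs 3: x=1 → posterior Beta(10, 19/4)
obs 4: x=1 → posterior Beta(11, 19/4)

8/11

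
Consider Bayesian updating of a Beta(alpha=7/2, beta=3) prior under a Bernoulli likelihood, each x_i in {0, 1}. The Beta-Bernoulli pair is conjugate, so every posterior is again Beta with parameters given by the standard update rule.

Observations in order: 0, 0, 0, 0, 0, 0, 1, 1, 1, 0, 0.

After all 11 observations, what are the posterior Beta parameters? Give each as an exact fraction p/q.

alpha=13/2, beta=11

obs 1: x=0 → posterior Beta(7/2, 4)
obs 2: x=0 → posterior Beta(7/2, 5)
obs 3: x=0 → posterior Beta(7/2, 6)
obs 4: x=0 → posterior Beta(7/2, 7)
obs 5: x=0 → posterior Beta(7/2, 8)
obs 6: x=0 → posterior Beta(7/2, 9)
obs 7: x=1 → posterior Beta(9/2, 9)
obs 8: x=1 → posterior Beta(11/2, 9)
obs 9: x=1 → posterior Beta(13/2, 9)
obs 10: x=0 → posterior Beta(13/2, 10)
obs 11: x=0 → posterior Beta(13/2, 11)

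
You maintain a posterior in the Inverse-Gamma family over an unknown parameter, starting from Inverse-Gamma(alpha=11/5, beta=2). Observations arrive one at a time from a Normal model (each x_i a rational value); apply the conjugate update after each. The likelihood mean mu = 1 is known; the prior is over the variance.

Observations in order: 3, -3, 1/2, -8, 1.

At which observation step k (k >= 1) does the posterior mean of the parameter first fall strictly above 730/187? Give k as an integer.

k = 2

obs 1: x=3 → posterior Inverse-Gamma(27/10, 4)
obs 2: x=-3 → posterior Inverse-Gamma(16/5, 12)
obs 3: x=1/2 → posterior Inverse-Gamma(37/10, 97/8)
obs 4: x=-8 → posterior Inverse-Gamma(21/5, 421/8)
obs 5: x=1 → posterior Inverse-Gamma(47/10, 421/8)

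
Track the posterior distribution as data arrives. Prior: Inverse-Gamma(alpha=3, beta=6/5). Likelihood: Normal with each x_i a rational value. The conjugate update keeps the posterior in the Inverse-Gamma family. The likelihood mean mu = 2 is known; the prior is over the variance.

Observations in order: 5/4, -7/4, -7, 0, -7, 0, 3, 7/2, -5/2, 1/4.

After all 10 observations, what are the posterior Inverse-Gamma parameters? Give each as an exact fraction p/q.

alpha=8, beta=17087/160

obs 1: x=5/4 → posterior Inverse-Gamma(7/2, 237/160)
obs 2: x=-7/4 → posterior Inverse-Gamma(4, 681/80)
obs 3: x=-7 → posterior Inverse-Gamma(9/2, 3921/80)
obs 4: x=0 → posterior Inverse-Gamma(5, 4081/80)
obs 5: x=-7 → posterior Inverse-Gamma(11/2, 7321/80)
obs 6: x=0 → posterior Inverse-Gamma(6, 7481/80)
obs 7: x=3 → posterior Inverse-Gamma(13/2, 7521/80)
obs 8: x=7/2 → posterior Inverse-Gamma(7, 7611/80)
obs 9: x=-5/2 → posterior Inverse-Gamma(15/2, 8421/80)
obs 10: x=1/4 → posterior Inverse-Gamma(8, 17087/160)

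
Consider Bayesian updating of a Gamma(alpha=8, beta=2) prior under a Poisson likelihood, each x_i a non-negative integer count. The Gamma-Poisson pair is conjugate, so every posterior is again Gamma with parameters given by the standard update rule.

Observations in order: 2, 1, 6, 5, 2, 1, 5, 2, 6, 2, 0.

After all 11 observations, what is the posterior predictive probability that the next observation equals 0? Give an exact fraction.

obs 1: x=2 → posterior Gamma(10, 3)
obs 2: x=1 → posterior Gamma(11, 4)
obs 3: x=6 → posterior Gamma(17, 5)
obs 4: x=5 → posterior Gamma(22, 6)
obs 5: x=2 → posterior Gamma(24, 7)
obs 6: x=1 → posterior Gamma(25, 8)
obs 7: x=5 → posterior Gamma(30, 9)
obs 8: x=2 → posterior Gamma(32, 10)
obs 9: x=6 → posterior Gamma(38, 11)
obs 10: x=2 → posterior Gamma(40, 12)
obs 11: x=0 → posterior Gamma(40, 13)

361188648084531445929920877641340156544317601/7000376965910699630056503868178506524997451776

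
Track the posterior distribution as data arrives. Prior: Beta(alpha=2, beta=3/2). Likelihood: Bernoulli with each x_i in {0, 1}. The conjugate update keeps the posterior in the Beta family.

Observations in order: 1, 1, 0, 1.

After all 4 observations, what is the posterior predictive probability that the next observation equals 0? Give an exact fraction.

obs 1: x=1 → posterior Beta(3, 3/2)
obs 2: x=1 → posterior Beta(4, 3/2)
obs 3: x=0 → posterior Beta(4, 5/2)
obs 4: x=1 → posterior Beta(5, 5/2)

1/3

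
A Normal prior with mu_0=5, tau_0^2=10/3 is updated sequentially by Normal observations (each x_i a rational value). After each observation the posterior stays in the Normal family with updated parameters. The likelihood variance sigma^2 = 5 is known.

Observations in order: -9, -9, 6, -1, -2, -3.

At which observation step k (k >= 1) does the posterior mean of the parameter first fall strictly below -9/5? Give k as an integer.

k = 2

obs 1: x=-9 → posterior Normal(-3/5, 2)
obs 2: x=-9 → posterior Normal(-3, 10/7)
obs 3: x=6 → posterior Normal(-1, 10/9)
obs 4: x=-1 → posterior Normal(-1, 10/11)
obs 5: x=-2 → posterior Normal(-15/13, 10/13)
obs 6: x=-3 → posterior Normal(-7/5, 2/3)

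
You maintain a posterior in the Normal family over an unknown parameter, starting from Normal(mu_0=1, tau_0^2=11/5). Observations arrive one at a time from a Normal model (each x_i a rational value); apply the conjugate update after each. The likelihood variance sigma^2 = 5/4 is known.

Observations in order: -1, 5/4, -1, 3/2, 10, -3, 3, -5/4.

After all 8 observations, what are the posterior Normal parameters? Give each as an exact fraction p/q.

mu_0=443/377, tau_0^2=55/377

obs 1: x=-1 → posterior Normal(-19/69, 55/69)
obs 2: x=5/4 → posterior Normal(36/113, 55/113)
obs 3: x=-1 → posterior Normal(-8/157, 55/157)
obs 4: x=3/2 → posterior Normal(58/201, 55/201)
obs 5: x=10 → posterior Normal(498/245, 11/49)
obs 6: x=-3 → posterior Normal(366/289, 55/289)
obs 7: x=3 → posterior Normal(166/111, 55/333)
obs 8: x=-5/4 → posterior Normal(443/377, 55/377)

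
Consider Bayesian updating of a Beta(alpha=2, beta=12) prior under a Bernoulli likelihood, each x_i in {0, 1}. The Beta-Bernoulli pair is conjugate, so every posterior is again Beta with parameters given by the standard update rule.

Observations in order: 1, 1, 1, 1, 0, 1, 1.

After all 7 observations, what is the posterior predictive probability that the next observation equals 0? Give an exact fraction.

obs 1: x=1 → posterior Beta(3, 12)
obs 2: x=1 → posterior Beta(4, 12)
obs 3: x=1 → posterior Beta(5, 12)
obs 4: x=1 → posterior Beta(6, 12)
obs 5: x=0 → posterior Beta(6, 13)
obs 6: x=1 → posterior Beta(7, 13)
obs 7: x=1 → posterior Beta(8, 13)

13/21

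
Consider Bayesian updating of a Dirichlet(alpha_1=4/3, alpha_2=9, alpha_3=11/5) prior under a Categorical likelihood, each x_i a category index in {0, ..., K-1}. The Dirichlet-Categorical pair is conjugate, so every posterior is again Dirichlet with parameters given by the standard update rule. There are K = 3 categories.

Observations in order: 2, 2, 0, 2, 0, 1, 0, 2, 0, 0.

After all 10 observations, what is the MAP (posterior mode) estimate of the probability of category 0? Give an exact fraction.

80/293

obs 1: x=2 → posterior Dirichlet(4/3, 9, 16/5)
obs 2: x=2 → posterior Dirichlet(4/3, 9, 21/5)
obs 3: x=0 → posterior Dirichlet(7/3, 9, 21/5)
obs 4: x=2 → posterior Dirichlet(7/3, 9, 26/5)
obs 5: x=0 → posterior Dirichlet(10/3, 9, 26/5)
obs 6: x=1 → posterior Dirichlet(10/3, 10, 26/5)
obs 7: x=0 → posterior Dirichlet(13/3, 10, 26/5)
obs 8: x=2 → posterior Dirichlet(13/3, 10, 31/5)
obs 9: x=0 → posterior Dirichlet(16/3, 10, 31/5)
obs 10: x=0 → posterior Dirichlet(19/3, 10, 31/5)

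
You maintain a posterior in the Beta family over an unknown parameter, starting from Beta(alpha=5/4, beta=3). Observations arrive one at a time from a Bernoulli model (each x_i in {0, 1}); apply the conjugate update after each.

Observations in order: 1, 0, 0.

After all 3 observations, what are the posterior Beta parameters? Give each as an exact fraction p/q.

alpha=9/4, beta=5

obs 1: x=1 → posterior Beta(9/4, 3)
obs 2: x=0 → posterior Beta(9/4, 4)
obs 3: x=0 → posterior Beta(9/4, 5)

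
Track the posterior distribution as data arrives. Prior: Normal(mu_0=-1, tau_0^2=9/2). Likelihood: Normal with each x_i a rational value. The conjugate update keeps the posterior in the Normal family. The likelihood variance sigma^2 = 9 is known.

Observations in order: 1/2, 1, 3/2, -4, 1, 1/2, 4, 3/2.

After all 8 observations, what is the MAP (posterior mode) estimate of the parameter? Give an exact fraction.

obs 1: x=1/2 → posterior Normal(-1/2, 3)
obs 2: x=1 → posterior Normal(-1/8, 9/4)
obs 3: x=3/2 → posterior Normal(1/5, 9/5)
obs 4: x=-4 → posterior Normal(-1/2, 3/2)
obs 5: x=1 → posterior Normal(-2/7, 9/7)
obs 6: x=1/2 → posterior Normal(-3/16, 9/8)
obs 7: x=4 → posterior Normal(5/18, 1)
obs 8: x=3/2 → posterior Normal(2/5, 9/10)

2/5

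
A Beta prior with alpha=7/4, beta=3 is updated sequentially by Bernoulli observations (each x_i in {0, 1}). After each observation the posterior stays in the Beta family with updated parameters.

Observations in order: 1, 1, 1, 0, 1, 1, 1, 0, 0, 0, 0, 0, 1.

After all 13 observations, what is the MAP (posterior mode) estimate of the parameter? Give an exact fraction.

31/63

obs 1: x=1 → posterior Beta(11/4, 3)
obs 2: x=1 → posterior Beta(15/4, 3)
obs 3: x=1 → posterior Beta(19/4, 3)
obs 4: x=0 → posterior Beta(19/4, 4)
obs 5: x=1 → posterior Beta(23/4, 4)
obs 6: x=1 → posterior Beta(27/4, 4)
obs 7: x=1 → posterior Beta(31/4, 4)
obs 8: x=0 → posterior Beta(31/4, 5)
obs 9: x=0 → posterior Beta(31/4, 6)
obs 10: x=0 → posterior Beta(31/4, 7)
obs 11: x=0 → posterior Beta(31/4, 8)
obs 12: x=0 → posterior Beta(31/4, 9)
obs 13: x=1 → posterior Beta(35/4, 9)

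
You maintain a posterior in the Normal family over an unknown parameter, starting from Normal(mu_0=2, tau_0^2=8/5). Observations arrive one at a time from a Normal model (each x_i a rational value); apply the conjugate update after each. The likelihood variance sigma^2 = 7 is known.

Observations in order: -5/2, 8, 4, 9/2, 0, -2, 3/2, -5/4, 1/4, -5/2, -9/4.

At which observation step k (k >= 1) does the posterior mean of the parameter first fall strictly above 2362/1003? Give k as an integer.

obs 1: x=-5/2 → posterior Normal(50/43, 56/43)
obs 2: x=8 → posterior Normal(38/17, 56/51)
obs 3: x=4 → posterior Normal(146/59, 56/59)
obs 4: x=9/2 → posterior Normal(182/67, 56/67)
obs 5: x=0 → posterior Normal(182/75, 56/75)
obs 6: x=-2 → posterior Normal(2, 56/83)
obs 7: x=3/2 → posterior Normal(178/91, 8/13)
obs 8: x=-5/4 → posterior Normal(56/33, 56/99)
obs 9: x=1/4 → posterior Normal(170/107, 56/107)
obs 10: x=-5/2 → posterior Normal(30/23, 56/115)
obs 11: x=-9/4 → posterior Normal(44/41, 56/123)

k = 3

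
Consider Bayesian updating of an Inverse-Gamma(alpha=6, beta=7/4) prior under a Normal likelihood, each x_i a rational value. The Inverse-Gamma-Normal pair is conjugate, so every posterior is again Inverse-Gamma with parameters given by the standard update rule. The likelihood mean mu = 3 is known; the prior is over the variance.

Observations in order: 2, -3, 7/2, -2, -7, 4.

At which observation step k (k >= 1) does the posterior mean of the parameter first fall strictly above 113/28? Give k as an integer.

k = 4

obs 1: x=2 → posterior Inverse-Gamma(13/2, 9/4)
obs 2: x=-3 → posterior Inverse-Gamma(7, 81/4)
obs 3: x=7/2 → posterior Inverse-Gamma(15/2, 163/8)
obs 4: x=-2 → posterior Inverse-Gamma(8, 263/8)
obs 5: x=-7 → posterior Inverse-Gamma(17/2, 663/8)
obs 6: x=4 → posterior Inverse-Gamma(9, 667/8)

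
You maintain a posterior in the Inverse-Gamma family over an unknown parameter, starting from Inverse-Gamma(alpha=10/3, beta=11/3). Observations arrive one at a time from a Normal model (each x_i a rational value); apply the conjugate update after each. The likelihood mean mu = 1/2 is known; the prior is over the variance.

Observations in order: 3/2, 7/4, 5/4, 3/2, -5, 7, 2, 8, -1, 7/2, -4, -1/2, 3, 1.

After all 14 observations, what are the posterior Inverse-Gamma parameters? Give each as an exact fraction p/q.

alpha=31/3, beta=4355/48

obs 1: x=3/2 → posterior Inverse-Gamma(23/6, 25/6)
obs 2: x=7/4 → posterior Inverse-Gamma(13/3, 475/96)
obs 3: x=5/4 → posterior Inverse-Gamma(29/6, 251/48)
obs 4: x=3/2 → posterior Inverse-Gamma(16/3, 275/48)
obs 5: x=-5 → posterior Inverse-Gamma(35/6, 1001/48)
obs 6: x=7 → posterior Inverse-Gamma(19/3, 2015/48)
obs 7: x=2 → posterior Inverse-Gamma(41/6, 2069/48)
obs 8: x=8 → posterior Inverse-Gamma(22/3, 3419/48)
obs 9: x=-1 → posterior Inverse-Gamma(47/6, 3473/48)
obs 10: x=7/2 → posterior Inverse-Gamma(25/3, 3689/48)
obs 11: x=-4 → posterior Inverse-Gamma(53/6, 4175/48)
obs 12: x=-1/2 → posterior Inverse-Gamma(28/3, 4199/48)
obs 13: x=3 → posterior Inverse-Gamma(59/6, 4349/48)
obs 14: x=1 → posterior Inverse-Gamma(31/3, 4355/48)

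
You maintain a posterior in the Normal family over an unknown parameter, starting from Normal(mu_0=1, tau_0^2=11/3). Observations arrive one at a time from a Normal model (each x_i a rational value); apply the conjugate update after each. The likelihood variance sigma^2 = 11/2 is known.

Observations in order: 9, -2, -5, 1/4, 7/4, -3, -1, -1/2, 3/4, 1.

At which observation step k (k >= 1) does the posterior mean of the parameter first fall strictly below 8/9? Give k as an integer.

obs 1: x=9 → posterior Normal(21/5, 11/5)
obs 2: x=-2 → posterior Normal(17/7, 11/7)
obs 3: x=-5 → posterior Normal(7/9, 11/9)
obs 4: x=1/4 → posterior Normal(15/22, 1)
obs 5: x=7/4 → posterior Normal(11/13, 11/13)
obs 6: x=-3 → posterior Normal(1/3, 11/15)
obs 7: x=-1 → posterior Normal(3/17, 11/17)
obs 8: x=-1/2 → posterior Normal(2/19, 11/19)
obs 9: x=3/4 → posterior Normal(1/6, 11/21)
obs 10: x=1 → posterior Normal(11/46, 11/23)

k = 3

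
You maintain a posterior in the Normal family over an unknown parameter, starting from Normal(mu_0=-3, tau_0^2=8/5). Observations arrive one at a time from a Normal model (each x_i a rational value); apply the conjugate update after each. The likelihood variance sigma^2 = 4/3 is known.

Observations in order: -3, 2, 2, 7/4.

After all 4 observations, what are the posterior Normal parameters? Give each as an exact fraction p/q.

obs 1: x=-3 → posterior Normal(-3, 8/11)
obs 2: x=2 → posterior Normal(-21/17, 8/17)
obs 3: x=2 → posterior Normal(-9/23, 8/23)
obs 4: x=7/4 → posterior Normal(3/58, 8/29)

mu_0=3/58, tau_0^2=8/29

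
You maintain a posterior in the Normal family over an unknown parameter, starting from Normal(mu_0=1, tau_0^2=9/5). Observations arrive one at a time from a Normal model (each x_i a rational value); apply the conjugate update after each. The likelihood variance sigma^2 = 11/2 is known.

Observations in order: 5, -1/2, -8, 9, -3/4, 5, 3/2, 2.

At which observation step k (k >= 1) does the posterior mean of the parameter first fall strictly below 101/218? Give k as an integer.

obs 1: x=5 → posterior Normal(145/73, 99/73)
obs 2: x=-1/2 → posterior Normal(136/91, 99/91)
obs 3: x=-8 → posterior Normal(-8/109, 99/109)
obs 4: x=9 → posterior Normal(154/127, 99/127)
obs 5: x=-3/4 → posterior Normal(281/290, 99/145)
obs 6: x=5 → posterior Normal(461/326, 99/163)
obs 7: x=3/2 → posterior Normal(515/362, 99/181)
obs 8: x=2 → posterior Normal(587/398, 99/199)

k = 3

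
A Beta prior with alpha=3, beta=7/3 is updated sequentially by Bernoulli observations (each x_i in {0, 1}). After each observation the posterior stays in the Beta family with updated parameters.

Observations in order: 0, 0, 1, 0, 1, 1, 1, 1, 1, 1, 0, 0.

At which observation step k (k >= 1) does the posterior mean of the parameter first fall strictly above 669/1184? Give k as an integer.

k = 7

obs 1: x=0 → posterior Beta(3, 10/3)
obs 2: x=0 → posterior Beta(3, 13/3)
obs 3: x=1 → posterior Beta(4, 13/3)
obs 4: x=0 → posterior Beta(4, 16/3)
obs 5: x=1 → posterior Beta(5, 16/3)
obs 6: x=1 → posterior Beta(6, 16/3)
obs 7: x=1 → posterior Beta(7, 16/3)
obs 8: x=1 → posterior Beta(8, 16/3)
obs 9: x=1 → posterior Beta(9, 16/3)
obs 10: x=1 → posterior Beta(10, 16/3)
obs 11: x=0 → posterior Beta(10, 19/3)
obs 12: x=0 → posterior Beta(10, 22/3)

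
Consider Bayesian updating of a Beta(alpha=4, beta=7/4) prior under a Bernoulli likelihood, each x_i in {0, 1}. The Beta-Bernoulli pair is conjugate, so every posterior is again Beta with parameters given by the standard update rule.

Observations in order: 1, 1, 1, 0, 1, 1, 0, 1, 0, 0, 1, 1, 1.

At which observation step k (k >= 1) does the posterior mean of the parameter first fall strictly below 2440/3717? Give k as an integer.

k = 10

obs 1: x=1 → posterior Beta(5, 7/4)
obs 2: x=1 → posterior Beta(6, 7/4)
obs 3: x=1 → posterior Beta(7, 7/4)
obs 4: x=0 → posterior Beta(7, 11/4)
obs 5: x=1 → posterior Beta(8, 11/4)
obs 6: x=1 → posterior Beta(9, 11/4)
obs 7: x=0 → posterior Beta(9, 15/4)
obs 8: x=1 → posterior Beta(10, 15/4)
obs 9: x=0 → posterior Beta(10, 19/4)
obs 10: x=0 → posterior Beta(10, 23/4)
obs 11: x=1 → posterior Beta(11, 23/4)
obs 12: x=1 → posterior Beta(12, 23/4)
obs 13: x=1 → posterior Beta(13, 23/4)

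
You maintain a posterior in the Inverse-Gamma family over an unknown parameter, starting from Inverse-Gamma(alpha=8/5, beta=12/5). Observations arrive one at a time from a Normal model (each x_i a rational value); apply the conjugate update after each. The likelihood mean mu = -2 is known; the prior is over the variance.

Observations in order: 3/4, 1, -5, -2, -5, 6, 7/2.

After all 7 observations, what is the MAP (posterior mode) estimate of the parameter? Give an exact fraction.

obs 1: x=3/4 → posterior Inverse-Gamma(21/10, 989/160)
obs 2: x=1 → posterior Inverse-Gamma(13/5, 1709/160)
obs 3: x=-5 → posterior Inverse-Gamma(31/10, 2429/160)
obs 4: x=-2 → posterior Inverse-Gamma(18/5, 2429/160)
obs 5: x=-5 → posterior Inverse-Gamma(41/10, 3149/160)
obs 6: x=6 → posterior Inverse-Gamma(23/5, 8269/160)
obs 7: x=7/2 → posterior Inverse-Gamma(51/10, 10689/160)

10689/976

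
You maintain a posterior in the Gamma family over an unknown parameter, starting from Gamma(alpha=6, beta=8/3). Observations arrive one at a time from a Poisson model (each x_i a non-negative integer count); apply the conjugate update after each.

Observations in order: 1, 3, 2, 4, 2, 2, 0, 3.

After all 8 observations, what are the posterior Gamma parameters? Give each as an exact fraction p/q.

obs 1: x=1 → posterior Gamma(7, 11/3)
obs 2: x=3 → posterior Gamma(10, 14/3)
obs 3: x=2 → posterior Gamma(12, 17/3)
obs 4: x=4 → posterior Gamma(16, 20/3)
obs 5: x=2 → posterior Gamma(18, 23/3)
obs 6: x=2 → posterior Gamma(20, 26/3)
obs 7: x=0 → posterior Gamma(20, 29/3)
obs 8: x=3 → posterior Gamma(23, 32/3)

alpha=23, beta=32/3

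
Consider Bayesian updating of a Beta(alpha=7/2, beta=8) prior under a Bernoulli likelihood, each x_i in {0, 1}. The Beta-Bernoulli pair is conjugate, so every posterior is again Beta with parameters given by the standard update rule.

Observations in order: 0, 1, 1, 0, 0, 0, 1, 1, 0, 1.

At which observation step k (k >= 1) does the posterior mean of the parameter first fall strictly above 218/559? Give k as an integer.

k = 10

obs 1: x=0 → posterior Beta(7/2, 9)
obs 2: x=1 → posterior Beta(9/2, 9)
obs 3: x=1 → posterior Beta(11/2, 9)
obs 4: x=0 → posterior Beta(11/2, 10)
obs 5: x=0 → posterior Beta(11/2, 11)
obs 6: x=0 → posterior Beta(11/2, 12)
obs 7: x=1 → posterior Beta(13/2, 12)
obs 8: x=1 → posterior Beta(15/2, 12)
obs 9: x=0 → posterior Beta(15/2, 13)
obs 10: x=1 → posterior Beta(17/2, 13)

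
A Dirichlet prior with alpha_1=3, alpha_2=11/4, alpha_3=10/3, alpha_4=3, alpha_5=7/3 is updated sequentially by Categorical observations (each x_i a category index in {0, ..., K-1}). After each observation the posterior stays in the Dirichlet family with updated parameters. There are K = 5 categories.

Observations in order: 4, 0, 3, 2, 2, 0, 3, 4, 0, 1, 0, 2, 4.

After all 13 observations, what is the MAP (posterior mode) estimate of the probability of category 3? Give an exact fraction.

48/269

obs 1: x=4 → posterior Dirichlet(3, 11/4, 10/3, 3, 10/3)
obs 2: x=0 → posterior Dirichlet(4, 11/4, 10/3, 3, 10/3)
obs 3: x=3 → posterior Dirichlet(4, 11/4, 10/3, 4, 10/3)
obs 4: x=2 → posterior Dirichlet(4, 11/4, 13/3, 4, 10/3)
obs 5: x=2 → posterior Dirichlet(4, 11/4, 16/3, 4, 10/3)
obs 6: x=0 → posterior Dirichlet(5, 11/4, 16/3, 4, 10/3)
obs 7: x=3 → posterior Dirichlet(5, 11/4, 16/3, 5, 10/3)
obs 8: x=4 → posterior Dirichlet(5, 11/4, 16/3, 5, 13/3)
obs 9: x=0 → posterior Dirichlet(6, 11/4, 16/3, 5, 13/3)
obs 10: x=1 → posterior Dirichlet(6, 15/4, 16/3, 5, 13/3)
obs 11: x=0 → posterior Dirichlet(7, 15/4, 16/3, 5, 13/3)
obs 12: x=2 → posterior Dirichlet(7, 15/4, 19/3, 5, 13/3)
obs 13: x=4 → posterior Dirichlet(7, 15/4, 19/3, 5, 16/3)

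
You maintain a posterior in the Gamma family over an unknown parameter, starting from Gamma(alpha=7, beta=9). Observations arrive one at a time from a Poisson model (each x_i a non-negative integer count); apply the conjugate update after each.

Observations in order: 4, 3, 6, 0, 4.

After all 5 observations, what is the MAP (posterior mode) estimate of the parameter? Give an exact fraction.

23/14

obs 1: x=4 → posterior Gamma(11, 10)
obs 2: x=3 → posterior Gamma(14, 11)
obs 3: x=6 → posterior Gamma(20, 12)
obs 4: x=0 → posterior Gamma(20, 13)
obs 5: x=4 → posterior Gamma(24, 14)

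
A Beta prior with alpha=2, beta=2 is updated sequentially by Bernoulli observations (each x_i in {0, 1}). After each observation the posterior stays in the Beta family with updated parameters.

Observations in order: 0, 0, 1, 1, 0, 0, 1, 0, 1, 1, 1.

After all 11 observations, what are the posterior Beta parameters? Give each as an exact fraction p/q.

obs 1: x=0 → posterior Beta(2, 3)
obs 2: x=0 → posterior Beta(2, 4)
obs 3: x=1 → posterior Beta(3, 4)
obs 4: x=1 → posterior Beta(4, 4)
obs 5: x=0 → posterior Beta(4, 5)
obs 6: x=0 → posterior Beta(4, 6)
obs 7: x=1 → posterior Beta(5, 6)
obs 8: x=0 → posterior Beta(5, 7)
obs 9: x=1 → posterior Beta(6, 7)
obs 10: x=1 → posterior Beta(7, 7)
obs 11: x=1 → posterior Beta(8, 7)

alpha=8, beta=7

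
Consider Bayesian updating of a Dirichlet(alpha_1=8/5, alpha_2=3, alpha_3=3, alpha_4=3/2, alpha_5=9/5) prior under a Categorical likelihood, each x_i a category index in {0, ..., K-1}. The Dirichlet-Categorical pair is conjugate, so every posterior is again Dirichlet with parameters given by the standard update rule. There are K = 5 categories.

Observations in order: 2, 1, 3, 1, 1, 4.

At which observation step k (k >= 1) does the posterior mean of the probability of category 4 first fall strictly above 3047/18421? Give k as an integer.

k = 6

obs 1: x=2 → posterior Dirichlet(8/5, 3, 4, 3/2, 9/5)
obs 2: x=1 → posterior Dirichlet(8/5, 4, 4, 3/2, 9/5)
obs 3: x=3 → posterior Dirichlet(8/5, 4, 4, 5/2, 9/5)
obs 4: x=1 → posterior Dirichlet(8/5, 5, 4, 5/2, 9/5)
obs 5: x=1 → posterior Dirichlet(8/5, 6, 4, 5/2, 9/5)
obs 6: x=4 → posterior Dirichlet(8/5, 6, 4, 5/2, 14/5)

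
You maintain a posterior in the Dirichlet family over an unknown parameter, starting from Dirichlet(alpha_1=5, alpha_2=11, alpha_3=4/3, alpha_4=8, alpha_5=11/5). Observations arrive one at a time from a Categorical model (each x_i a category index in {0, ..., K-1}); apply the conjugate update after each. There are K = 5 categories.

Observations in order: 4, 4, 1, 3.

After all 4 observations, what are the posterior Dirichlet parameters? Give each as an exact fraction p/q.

obs 1: x=4 → posterior Dirichlet(5, 11, 4/3, 8, 16/5)
obs 2: x=4 → posterior Dirichlet(5, 11, 4/3, 8, 21/5)
obs 3: x=1 → posterior Dirichlet(5, 12, 4/3, 8, 21/5)
obs 4: x=3 → posterior Dirichlet(5, 12, 4/3, 9, 21/5)

alpha_1=5, alpha_2=12, alpha_3=4/3, alpha_4=9, alpha_5=21/5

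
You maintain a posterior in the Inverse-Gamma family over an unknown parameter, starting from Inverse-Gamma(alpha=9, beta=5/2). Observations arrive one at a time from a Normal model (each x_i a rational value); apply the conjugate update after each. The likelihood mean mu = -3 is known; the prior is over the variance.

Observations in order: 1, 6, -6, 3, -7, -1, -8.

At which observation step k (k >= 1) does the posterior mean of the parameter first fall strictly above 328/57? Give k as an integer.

obs 1: x=1 → posterior Inverse-Gamma(19/2, 21/2)
obs 2: x=6 → posterior Inverse-Gamma(10, 51)
obs 3: x=-6 → posterior Inverse-Gamma(21/2, 111/2)
obs 4: x=3 → posterior Inverse-Gamma(11, 147/2)
obs 5: x=-7 → posterior Inverse-Gamma(23/2, 163/2)
obs 6: x=-1 → posterior Inverse-Gamma(12, 167/2)
obs 7: x=-8 → posterior Inverse-Gamma(25/2, 96)

k = 3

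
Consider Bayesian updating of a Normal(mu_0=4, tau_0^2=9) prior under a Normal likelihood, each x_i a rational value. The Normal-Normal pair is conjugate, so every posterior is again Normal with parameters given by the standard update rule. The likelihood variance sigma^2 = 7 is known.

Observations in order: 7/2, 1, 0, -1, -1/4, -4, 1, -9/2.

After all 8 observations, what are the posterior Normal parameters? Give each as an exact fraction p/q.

mu_0=-41/316, tau_0^2=63/79

obs 1: x=7/2 → posterior Normal(119/32, 63/16)
obs 2: x=1 → posterior Normal(137/50, 63/25)
obs 3: x=0 → posterior Normal(137/68, 63/34)
obs 4: x=-1 → posterior Normal(119/86, 63/43)
obs 5: x=-1/4 → posterior Normal(229/208, 63/52)
obs 6: x=-4 → posterior Normal(85/244, 63/61)
obs 7: x=1 → posterior Normal(121/280, 9/10)
obs 8: x=-9/2 → posterior Normal(-41/316, 63/79)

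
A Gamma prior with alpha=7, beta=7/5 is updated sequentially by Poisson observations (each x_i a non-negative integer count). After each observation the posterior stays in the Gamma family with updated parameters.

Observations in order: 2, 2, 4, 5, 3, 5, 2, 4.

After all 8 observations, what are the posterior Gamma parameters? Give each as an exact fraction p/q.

alpha=34, beta=47/5

obs 1: x=2 → posterior Gamma(9, 12/5)
obs 2: x=2 → posterior Gamma(11, 17/5)
obs 3: x=4 → posterior Gamma(15, 22/5)
obs 4: x=5 → posterior Gamma(20, 27/5)
obs 5: x=3 → posterior Gamma(23, 32/5)
obs 6: x=5 → posterior Gamma(28, 37/5)
obs 7: x=2 → posterior Gamma(30, 42/5)
obs 8: x=4 → posterior Gamma(34, 47/5)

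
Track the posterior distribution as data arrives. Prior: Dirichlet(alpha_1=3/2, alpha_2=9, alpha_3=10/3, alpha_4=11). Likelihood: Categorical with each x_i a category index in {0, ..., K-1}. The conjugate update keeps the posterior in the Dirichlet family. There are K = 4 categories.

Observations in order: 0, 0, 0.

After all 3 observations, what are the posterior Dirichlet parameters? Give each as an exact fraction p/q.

alpha_1=9/2, alpha_2=9, alpha_3=10/3, alpha_4=11

obs 1: x=0 → posterior Dirichlet(5/2, 9, 10/3, 11)
obs 2: x=0 → posterior Dirichlet(7/2, 9, 10/3, 11)
obs 3: x=0 → posterior Dirichlet(9/2, 9, 10/3, 11)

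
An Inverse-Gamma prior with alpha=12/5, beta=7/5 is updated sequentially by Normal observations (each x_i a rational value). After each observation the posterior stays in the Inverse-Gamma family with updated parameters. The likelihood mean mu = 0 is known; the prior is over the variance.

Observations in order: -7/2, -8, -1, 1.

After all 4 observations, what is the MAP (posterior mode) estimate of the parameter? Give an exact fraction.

1621/216

obs 1: x=-7/2 → posterior Inverse-Gamma(29/10, 301/40)
obs 2: x=-8 → posterior Inverse-Gamma(17/5, 1581/40)
obs 3: x=-1 → posterior Inverse-Gamma(39/10, 1601/40)
obs 4: x=1 → posterior Inverse-Gamma(22/5, 1621/40)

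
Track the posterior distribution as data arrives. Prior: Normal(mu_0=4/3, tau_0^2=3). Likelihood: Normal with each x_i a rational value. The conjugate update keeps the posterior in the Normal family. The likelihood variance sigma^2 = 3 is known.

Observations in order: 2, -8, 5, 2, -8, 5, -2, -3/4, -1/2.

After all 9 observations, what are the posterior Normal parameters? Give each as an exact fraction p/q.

obs 1: x=2 → posterior Normal(5/3, 3/2)
obs 2: x=-8 → posterior Normal(-14/9, 1)
obs 3: x=5 → posterior Normal(1/12, 3/4)
obs 4: x=2 → posterior Normal(7/15, 3/5)
obs 5: x=-8 → posterior Normal(-17/18, 1/2)
obs 6: x=5 → posterior Normal(-2/21, 3/7)
obs 7: x=-2 → posterior Normal(-1/3, 3/8)
obs 8: x=-3/4 → posterior Normal(-41/108, 1/3)
obs 9: x=-1/2 → posterior Normal(-47/120, 3/10)

mu_0=-47/120, tau_0^2=3/10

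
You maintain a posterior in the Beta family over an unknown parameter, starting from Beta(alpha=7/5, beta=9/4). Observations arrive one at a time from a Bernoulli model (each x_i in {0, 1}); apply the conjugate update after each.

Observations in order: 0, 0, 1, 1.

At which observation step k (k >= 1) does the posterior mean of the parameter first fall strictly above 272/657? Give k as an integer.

k = 4

obs 1: x=0 → posterior Beta(7/5, 13/4)
obs 2: x=0 → posterior Beta(7/5, 17/4)
obs 3: x=1 → posterior Beta(12/5, 17/4)
obs 4: x=1 → posterior Beta(17/5, 17/4)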